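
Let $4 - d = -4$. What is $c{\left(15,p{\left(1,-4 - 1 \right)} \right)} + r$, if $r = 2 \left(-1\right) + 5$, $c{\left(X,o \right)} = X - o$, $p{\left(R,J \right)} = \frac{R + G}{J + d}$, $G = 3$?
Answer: $\frac{50}{3} \approx 16.667$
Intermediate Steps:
$d = 8$ ($d = 4 - -4 = 4 + 4 = 8$)
$p{\left(R,J \right)} = \frac{3 + R}{8 + J}$ ($p{\left(R,J \right)} = \frac{R + 3}{J + 8} = \frac{3 + R}{8 + J}$)
$r = 3$ ($r = -2 + 5 = 3$)
$c{\left(15,p{\left(1,-4 - 1 \right)} \right)} + r = \left(15 - \frac{3 + 1}{8 - 5}\right) + 3 = \left(15 - \frac{1}{8 - 5} \cdot 4\right) + 3 = \left(15 - \frac{1}{3} \cdot 4\right) + 3 = \left(15 - \frac{4}{3}\right) + 3 = \frac{41}{3} + 3 = \frac{50}{3}$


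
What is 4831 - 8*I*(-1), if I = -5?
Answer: 4791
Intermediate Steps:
4831 - 8*I*(-1) = 4831 - 8*(-5)*(-1) = 4831 - (-40)*(-1) = 4831 - 1*40 = 4831 - 40 = 4791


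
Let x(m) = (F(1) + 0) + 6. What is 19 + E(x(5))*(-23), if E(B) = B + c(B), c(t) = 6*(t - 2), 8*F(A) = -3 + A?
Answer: -2523/4 ≈ -630.75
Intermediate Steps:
F(A) = -3/8 + A/8 (F(A) = (-3 + A)/8 = -3/8 + A/8)
x(m) = 23/4 (x(m) = ((-3/8 + (⅛)*1) + 0) + 6 = ((-3/8 + ⅛) + 0) + 6 = (-¼ + 0) + 6 = -¼ + 6 = 23/4)
c(t) = -12 + 6*t (c(t) = 6*(-2 + t) = -12 + 6*t)
E(B) = -12 + 7*B (E(B) = B + (-12 + 6*B) = -12 + 7*B)
19 + E(x(5))*(-23) = 19 + (-12 + 7*(23/4))*(-23) = 19 + (-12 + 161/4)*(-23) = 19 + (113/4)*(-23) = 19 - 2599/4 = -2523/4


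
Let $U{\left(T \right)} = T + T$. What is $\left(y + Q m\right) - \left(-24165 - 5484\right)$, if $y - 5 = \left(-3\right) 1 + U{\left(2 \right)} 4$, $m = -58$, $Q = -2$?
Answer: $29783$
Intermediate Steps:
$U{\left(T \right)} = 2 T$
$y = 18$ ($y = 5 - \left(3 - 2 \cdot 2 \cdot 4\right) = 5 + \left(-3 + 4 \cdot 4\right) = 5 + \left(-3 + 16\right) = 5 + 13 = 18$)
$\left(y + Q m\right) - \left(-24165 - 5484\right) = \left(18 - -116\right) - \left(-24165 - 5484\right) = \left(18 + 116\right) - \left(-24165 - 5484\right) = 134 - -29649 = 134 + 29649 = 29783$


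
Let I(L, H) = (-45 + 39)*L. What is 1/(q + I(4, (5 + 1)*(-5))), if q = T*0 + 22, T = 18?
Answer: -1/2 ≈ -0.50000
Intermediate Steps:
I(L, H) = -6*L
q = 22 (q = 18*0 + 22 = 0 + 22 = 22)
1/(q + I(4, (5 + 1)*(-5))) = 1/(22 - 6*4) = 1/(22 - 24) = 1/(-2) = -1/2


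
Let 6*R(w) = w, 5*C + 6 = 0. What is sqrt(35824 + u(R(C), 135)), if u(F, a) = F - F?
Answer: 4*sqrt(2239) ≈ 189.27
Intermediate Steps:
C = -6/5 (C = -6/5 + (1/5)*0 = -6/5 + 0 = -6/5 ≈ -1.2000)
R(w) = w/6
u(F, a) = 0
sqrt(35824 + u(R(C), 135)) = sqrt(35824 + 0) = sqrt(35824) = 4*sqrt(2239)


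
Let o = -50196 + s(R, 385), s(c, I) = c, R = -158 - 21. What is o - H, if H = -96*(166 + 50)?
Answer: -29639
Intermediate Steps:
R = -179
o = -50375 (o = -50196 - 179 = -50375)
H = -20736 (H = -96*216 = -20736)
o - H = -50375 - 1*(-20736) = -50375 + 20736 = -29639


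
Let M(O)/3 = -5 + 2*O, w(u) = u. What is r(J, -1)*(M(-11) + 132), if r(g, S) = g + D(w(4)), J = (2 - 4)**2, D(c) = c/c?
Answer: 255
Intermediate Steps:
D(c) = 1
M(O) = -15 + 6*O (M(O) = 3*(-5 + 2*O) = -15 + 6*O)
J = 4 (J = (-2)**2 = 4)
r(g, S) = 1 + g (r(g, S) = g + 1 = 1 + g)
r(J, -1)*(M(-11) + 132) = (1 + 4)*((-15 + 6*(-11)) + 132) = 5*((-15 - 66) + 132) = 5*(-81 + 132) = 5*51 = 255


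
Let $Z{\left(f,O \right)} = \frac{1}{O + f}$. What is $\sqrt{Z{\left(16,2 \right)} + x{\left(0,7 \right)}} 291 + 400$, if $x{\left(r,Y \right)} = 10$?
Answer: $400 + \frac{97 \sqrt{362}}{2} \approx 1322.8$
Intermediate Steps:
$\sqrt{Z{\left(16,2 \right)} + x{\left(0,7 \right)}} 291 + 400 = \sqrt{\frac{1}{2 + 16} + 10} \cdot 291 + 400 = \sqrt{\frac{1}{18} + 10} \cdot 291 + 400 = \sqrt{\frac{181}{18}} \cdot 291 + 400 = \frac{\sqrt{362}}{6} \cdot 291 + 400 = \frac{97 \sqrt{362}}{2} + 400 = 400 + \frac{97 \sqrt{362}}{2}$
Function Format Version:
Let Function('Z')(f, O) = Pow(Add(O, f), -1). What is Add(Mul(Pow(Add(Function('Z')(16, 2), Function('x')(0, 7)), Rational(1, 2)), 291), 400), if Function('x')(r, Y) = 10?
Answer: Add(400, Mul(Rational(97, 2), Pow(362, Rational(1, 2)))) ≈ 1322.8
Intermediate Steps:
Add(Mul(Pow(Add(Function('Z')(16, 2), Function('x')(0, 7)), Rational(1, 2)), 291), 400) = Add(Mul(Pow(Add(Pow(Add(2, 16), -1), 10), Rational(1, 2)), 291), 400) = Add(Mul(Pow(Add(Pow(18, -1), 10), Rational(1, 2)), 291), 400) = Add(Mul(Pow(Add(Rational(1, 18), 10), Rational(1, 2)), 291), 400) = Add(Mul(Pow(Rational(181, 18), Rational(1, 2)), 291), 400) = Add(Mul(Mul(Rational(1, 6), Pow(362, Rational(1, 2))), 291), 400) = Add(Mul(Rational(97, 2), Pow(362, Rational(1, 2))), 400) = Add(400, Mul(Rational(97, 2), Pow(362, Rational(1, 2))))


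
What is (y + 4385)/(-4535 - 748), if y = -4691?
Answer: 34/587 ≈ 0.057922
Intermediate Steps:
(y + 4385)/(-4535 - 748) = (-4691 + 4385)/(-4535 - 748) = -306/(-5283) = -306*(-1/5283) = 34/587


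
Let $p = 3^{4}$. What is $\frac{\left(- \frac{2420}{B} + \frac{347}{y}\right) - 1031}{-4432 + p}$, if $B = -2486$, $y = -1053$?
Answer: $\frac{122601040}{517721139} \approx 0.23681$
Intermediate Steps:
$p = 81$
$\frac{\left(- \frac{2420}{B} + \frac{347}{y}\right) - 1031}{-4432 + p} = \frac{\left(- \frac{2420}{-2486} + \frac{347}{-1053}\right) - 1031}{-4432 + 81} = \frac{\left(\left(-2420\right) \left(- \frac{1}{2486}\right) + 347 \left(- \frac{1}{1053}\right)\right) - 1031}{-4351} = \left(\left(\frac{110}{113} - \frac{347}{1053}\right) - 1031\right) \left(- \frac{1}{4351}\right) = \left(\frac{76619}{118989} - 1031\right) \left(- \frac{1}{4351}\right) = \left(- \frac{122601040}{118989}\right) \left(- \frac{1}{4351}\right) = \frac{122601040}{517721139}$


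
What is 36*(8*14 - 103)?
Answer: 324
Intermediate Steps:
36*(8*14 - 103) = 36*(112 - 103) = 36*9 = 324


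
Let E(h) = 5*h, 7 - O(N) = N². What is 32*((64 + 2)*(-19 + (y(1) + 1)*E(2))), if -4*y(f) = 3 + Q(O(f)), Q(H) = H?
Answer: -66528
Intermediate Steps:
O(N) = 7 - N²
y(f) = -5/2 + f²/4 (y(f) = -(3 + (7 - f²))/4 = -(10 - f²)/4 = -5/2 + f²/4)
32*((64 + 2)*(-19 + (y(1) + 1)*E(2))) = 32*((64 + 2)*(-19 + ((-5/2 + (¼)*1²) + 1)*(5*2))) = 32*(66*(-19 + ((-5/2 + (¼)*1) + 1)*10)) = 32*(66*(-19 + ((-5/2 + ¼) + 1)*10)) = 32*(66*(-19 + (-9/4 + 1)*10)) = 32*(66*(-19 - 5/4*10)) = 32*(66*(-19 - 25/2)) = 32*(66*(-63/2)) = 32*(-2079) = -66528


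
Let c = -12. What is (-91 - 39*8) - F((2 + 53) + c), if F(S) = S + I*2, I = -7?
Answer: -432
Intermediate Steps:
F(S) = -14 + S (F(S) = S - 7*2 = S - 14 = -14 + S)
(-91 - 39*8) - F((2 + 53) + c) = (-91 - 39*8) - (-14 + ((2 + 53) - 12)) = (-91 - 312) - (-14 + (55 - 12)) = -403 - (-14 + 43) = -403 - 1*29 = -403 - 29 = -432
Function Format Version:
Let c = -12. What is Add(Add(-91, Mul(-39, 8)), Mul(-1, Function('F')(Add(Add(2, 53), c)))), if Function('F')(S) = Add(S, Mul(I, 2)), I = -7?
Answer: -432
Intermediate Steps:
Function('F')(S) = Add(-14, S) (Function('F')(S) = Add(S, Mul(-7, 2)) = Add(S, -14) = Add(-14, S))
Add(Add(-91, Mul(-39, 8)), Mul(-1, Function('F')(Add(Add(2, 53), c)))) = Add(Add(-91, Mul(-39, 8)), Mul(-1, Add(-14, Add(Add(2, 53), -12)))) = Add(Add(-91, -312), Mul(-1, Add(-14, Add(55, -12)))) = Add(-403, Mul(-1, Add(-14, 43))) = Add(-403, Mul(-1, 29)) = Add(-403, -29) = -432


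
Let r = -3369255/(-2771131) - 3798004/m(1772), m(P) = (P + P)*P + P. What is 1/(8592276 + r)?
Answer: 4351881111985/37392566293366348154 ≈ 1.1638e-7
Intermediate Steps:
m(P) = P + 2*P² (m(P) = (2*P)*P + P = 2*P² + P = P + 2*P²)
r = 2660004320294/4351881111985 (r = -3369255/(-2771131) - 3798004*1/(1772*(1 + 2*1772)) = -3369255*(-1/2771131) - 3798004*1/(1772*(1 + 3544)) = 3369255/2771131 - 3798004/(1772*3545) = 3369255/2771131 - 3798004/6281740 = 3369255/2771131 - 3798004*1/6281740 = 3369255/2771131 - 949501/1570435 = 2660004320294/4351881111985 ≈ 0.61123)
1/(8592276 + r) = 1/(8592276 + 2660004320294/4351881111985) = 1/(37392566293366348154/4351881111985) = 4351881111985/37392566293366348154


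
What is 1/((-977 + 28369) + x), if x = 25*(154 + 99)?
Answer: 1/33717 ≈ 2.9659e-5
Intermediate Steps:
x = 6325 (x = 25*253 = 6325)
1/((-977 + 28369) + x) = 1/((-977 + 28369) + 6325) = 1/(27392 + 6325) = 1/33717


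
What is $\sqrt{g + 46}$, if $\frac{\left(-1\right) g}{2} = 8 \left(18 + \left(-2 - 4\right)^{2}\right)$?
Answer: $i \sqrt{818} \approx 28.601 i$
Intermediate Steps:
$g = -864$ ($g = - 2 \cdot 8 \left(18 + \left(-2 - 4\right)^{2}\right) = - 2 \cdot 8 \left(18 + \left(-6\right)^{2}\right) = - 2 \cdot 8 \left(18 + 36\right) = - 2 \cdot 8 \cdot 54 = \left(-2\right) 432 = -864$)
$\sqrt{g + 46} = \sqrt{-864 + 46} = \sqrt{-818} = i \sqrt{818}$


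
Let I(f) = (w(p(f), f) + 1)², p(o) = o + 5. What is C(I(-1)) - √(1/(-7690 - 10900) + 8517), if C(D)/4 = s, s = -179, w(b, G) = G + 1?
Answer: -716 - √17416413190/1430 ≈ -808.29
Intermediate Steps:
p(o) = 5 + o
w(b, G) = 1 + G
I(f) = (2 + f)² (I(f) = ((1 + f) + 1)² = (2 + f)²)
C(D) = -716 (C(D) = 4*(-179) = -716)
C(I(-1)) - √(1/(-7690 - 10900) + 8517) = -716 - √(1/(-7690 - 10900) + 8517) = -716 - √(1/(-18590) + 8517) = -716 - √(-1/18590 + 8517) = -716 - √(158331029/18590) = -716 - √17416413190/1430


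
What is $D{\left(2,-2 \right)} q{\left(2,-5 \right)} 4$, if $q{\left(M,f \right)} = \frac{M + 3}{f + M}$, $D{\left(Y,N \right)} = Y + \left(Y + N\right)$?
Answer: $- \frac{40}{3} \approx -13.333$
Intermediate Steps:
$D{\left(Y,N \right)} = N + 2 Y$ ($D{\left(Y,N \right)} = Y + \left(N + Y\right) = N + 2 Y$)
$q{\left(M,f \right)} = \frac{3 + M}{M + f}$
$D{\left(2,-2 \right)} q{\left(2,-5 \right)} 4 = \left(-2 + 2 \cdot 2\right) \frac{3 + 2}{2 - 5} \cdot 4 = \left(-2 + 4\right) \frac{1}{-3} \cdot 5 \cdot 4 = 2 \left(\left(- \frac{1}{3}\right) 5\right) 4 = 2 \left(- \frac{5}{3}\right) 4 = \left(- \frac{10}{3}\right) 4 = - \frac{40}{3}$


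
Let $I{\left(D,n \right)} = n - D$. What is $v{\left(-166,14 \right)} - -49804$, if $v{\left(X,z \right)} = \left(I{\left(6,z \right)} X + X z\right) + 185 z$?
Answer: $48742$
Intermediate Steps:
$v{\left(X,z \right)} = 185 z + X z + X \left(-6 + z\right)$ ($v{\left(X,z \right)} = \left(\left(z - 6\right) X + X z\right) + 185 z = \left(\left(-6 + z\right) X + X z\right) + 185 z = \left(X \left(-6 + z\right) + X z\right) + 185 z = \left(X z + X \left(-6 + z\right)\right) + 185 z = 185 z + X z + X \left(-6 + z\right)$)
$v{\left(-166,14 \right)} - -49804 = \left(185 \cdot 14 - 2324 - 166 \left(-6 + 14\right)\right) - -49804 = \left(2590 - 2324 - 1328\right) + 49804 = -1062 + 49804 = 48742$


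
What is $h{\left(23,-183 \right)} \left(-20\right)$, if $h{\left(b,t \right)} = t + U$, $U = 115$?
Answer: $1360$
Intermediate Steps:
$h{\left(b,t \right)} = 115 + t$ ($h{\left(b,t \right)} = t + 115 = 115 + t$)
$h{\left(23,-183 \right)} \left(-20\right) = \left(115 - 183\right) \left(-20\right) = \left(-68\right) \left(-20\right) = 1360$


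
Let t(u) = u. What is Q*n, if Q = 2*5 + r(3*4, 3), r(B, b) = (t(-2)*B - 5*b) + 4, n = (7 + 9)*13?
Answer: -5200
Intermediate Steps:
n = 208 (n = 16*13 = 208)
r(B, b) = 4 - 5*b - 2*B (r(B, b) = (-2*B - 5*b) + 4 = (-5*b - 2*B) + 4 = 4 - 5*b - 2*B)
Q = -25 (Q = 2*5 + (4 - 5*3 - 6*4) = 10 + (4 - 15 - 2*12) = 10 + (4 - 15 - 24) = 10 - 35 = -25)
Q*n = -25*208 = -5200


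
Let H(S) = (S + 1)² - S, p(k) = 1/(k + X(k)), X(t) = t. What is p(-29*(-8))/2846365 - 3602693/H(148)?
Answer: -4758124777056427/29125691728080 ≈ -163.37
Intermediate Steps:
p(k) = 1/(2*k) (p(k) = 1/(k + k) = 1/(2*k))
H(S) = (1 + S)² - S
p(-29*(-8))/2846365 - 3602693/H(148) = (1/(2*((-29*(-8)))))/2846365 - 3602693/((1 + 148)² - 1*148) = ((½)/232)*(1/2846365) - 3602693/(149² - 148) = ((½)*(1/232))*(1/2846365) - 3602693/(22201 - 148) = (1/464)*(1/2846365) - 3602693/22053 = 1/1320713360 - 3602693*1/22053 = 1/1320713360 - 3602693/22053 = -4758124777056427/29125691728080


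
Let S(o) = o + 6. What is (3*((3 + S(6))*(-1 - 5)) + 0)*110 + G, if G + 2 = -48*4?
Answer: -29894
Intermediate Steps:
G = -194 (G = -2 - 48*4 = -2 - 192 = -194)
S(o) = 6 + o
(3*((3 + S(6))*(-1 - 5)) + 0)*110 + G = (3*((3 + (6 + 6))*(-1 - 5)) + 0)*110 - 194 = (3*((3 + 12)*(-6)) + 0)*110 - 194 = (3*(15*(-6)) + 0)*110 - 194 = (3*(-90) + 0)*110 - 194 = (-270 + 0)*110 - 194 = -270*110 - 194 = -29700 - 194 = -29894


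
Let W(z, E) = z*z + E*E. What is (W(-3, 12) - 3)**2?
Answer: 22500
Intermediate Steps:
W(z, E) = E**2 + z**2 (W(z, E) = z**2 + E**2 = E**2 + z**2)
(W(-3, 12) - 3)**2 = ((12**2 + (-3)**2) - 3)**2 = ((144 + 9) - 3)**2 = (153 - 3)**2 = 150**2 = 22500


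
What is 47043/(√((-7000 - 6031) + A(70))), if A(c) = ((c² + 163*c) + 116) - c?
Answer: 47043*√133/665 ≈ 815.83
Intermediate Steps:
A(c) = 116 + c² + 162*c (A(c) = (116 + c² + 163*c) - c = 116 + c² + 162*c)
47043/(√((-7000 - 6031) + A(70))) = 47043/(√((-7000 - 6031) + (116 + 70² + 162*70))) = 47043/(√(-13031 + (116 + 4900 + 11340))) = 47043/(√(-13031 + 16356)) = 47043/(√3325) = 47043/((5*√133)) = 47043*(√133/665) = 47043*√133/665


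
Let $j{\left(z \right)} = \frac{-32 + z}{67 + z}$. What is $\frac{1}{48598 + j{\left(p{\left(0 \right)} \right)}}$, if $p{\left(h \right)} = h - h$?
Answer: $\frac{67}{3256034} \approx 2.0577 \cdot 10^{-5}$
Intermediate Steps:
$p{\left(h \right)} = 0$
$j{\left(z \right)} = \frac{-32 + z}{67 + z}$
$\frac{1}{48598 + j{\left(p{\left(0 \right)} \right)}} = \frac{1}{48598 + \frac{-32 + 0}{67 + 0}} = \frac{1}{48598 + \frac{1}{67} \left(-32\right)} = \frac{1}{48598 - \frac{32}{67}} = \frac{1}{\frac{3256034}{67}} = \frac{67}{3256034}$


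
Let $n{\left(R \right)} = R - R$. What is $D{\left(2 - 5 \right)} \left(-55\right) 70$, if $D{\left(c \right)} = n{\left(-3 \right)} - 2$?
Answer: $7700$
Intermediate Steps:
$n{\left(R \right)} = 0$
$D{\left(c \right)} = -2$ ($D{\left(c \right)} = 0 - 2 = -2$)
$D{\left(2 - 5 \right)} \left(-55\right) 70 = \left(-2\right) \left(-55\right) 70 = 110 \cdot 70 = 7700$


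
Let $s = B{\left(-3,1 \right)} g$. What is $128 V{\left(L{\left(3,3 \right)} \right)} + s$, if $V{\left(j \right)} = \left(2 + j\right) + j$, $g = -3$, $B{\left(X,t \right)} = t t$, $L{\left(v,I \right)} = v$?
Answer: $1021$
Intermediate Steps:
$B{\left(X,t \right)} = t^{2}$
$s = -3$ ($s = 1^{2} \left(-3\right) = 1 \left(-3\right) = -3$)
$V{\left(j \right)} = 2 + 2 j$
$128 V{\left(L{\left(3,3 \right)} \right)} + s = 128 \left(2 + 2 \cdot 3\right) - 3 = 128 \left(2 + 6\right) - 3 = 128 \cdot 8 - 3 = 1024 - 3 = 1021$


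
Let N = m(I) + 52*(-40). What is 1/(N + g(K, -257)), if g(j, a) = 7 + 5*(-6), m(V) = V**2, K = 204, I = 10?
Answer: -1/2003 ≈ -0.00049925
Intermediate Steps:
g(j, a) = -23 (g(j, a) = 7 - 30 = -23)
N = -1980 (N = 10**2 + 52*(-40) = 100 - 2080 = -1980)
1/(N + g(K, -257)) = 1/(-1980 - 23) = 1/(-2003) = -1/2003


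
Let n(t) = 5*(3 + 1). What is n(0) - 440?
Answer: -420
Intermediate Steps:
n(t) = 20 (n(t) = 5*4 = 20)
n(0) - 440 = 20 - 440 = -420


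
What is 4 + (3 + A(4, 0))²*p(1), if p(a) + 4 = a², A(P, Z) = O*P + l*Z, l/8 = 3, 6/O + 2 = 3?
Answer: -2183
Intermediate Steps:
O = 6 (O = 6/(-2 + 3) = 6/1 = 6*1 = 6)
l = 24 (l = 8*3 = 24)
A(P, Z) = 6*P + 24*Z
p(a) = -4 + a²
4 + (3 + A(4, 0))²*p(1) = 4 + (3 + (6*4 + 24*0))²*(-4 + 1²) = 4 + (3 + (24 + 0))²*(-4 + 1) = 4 + (3 + 24)²*(-3) = 4 + 27²*(-3) = 4 + 729*(-3) = 4 - 2187 = -2183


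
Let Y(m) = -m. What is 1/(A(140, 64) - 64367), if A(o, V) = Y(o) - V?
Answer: -1/64571 ≈ -1.5487e-5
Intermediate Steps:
A(o, V) = -V - o (A(o, V) = -o - V = -V - o)
1/(A(140, 64) - 64367) = 1/((-1*64 - 1*140) - 64367) = 1/((-64 - 140) - 64367) = 1/(-204 - 64367) = 1/(-64571) = -1/64571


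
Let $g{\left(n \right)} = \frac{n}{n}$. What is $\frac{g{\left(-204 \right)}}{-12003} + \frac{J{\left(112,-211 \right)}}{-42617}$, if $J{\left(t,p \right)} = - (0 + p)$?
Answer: $- \frac{2575250}{511531851} \approx -0.0050344$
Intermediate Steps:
$J{\left(t,p \right)} = - p$
$g{\left(n \right)} = 1$
$\frac{g{\left(-204 \right)}}{-12003} + \frac{J{\left(112,-211 \right)}}{-42617} = 1 \frac{1}{-12003} + \frac{\left(-1\right) \left(-211\right)}{-42617} = 1 \left(- \frac{1}{12003}\right) + 211 \left(- \frac{1}{42617}\right) = - \frac{1}{12003} - \frac{211}{42617} = - \frac{2575250}{511531851}$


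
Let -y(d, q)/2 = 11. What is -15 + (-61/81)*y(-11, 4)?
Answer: 127/81 ≈ 1.5679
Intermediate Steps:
y(d, q) = -22 (y(d, q) = -2*11 = -22)
-15 + (-61/81)*y(-11, 4) = -15 - 61/81*(-22) = -15 + 1342/81 = 127/81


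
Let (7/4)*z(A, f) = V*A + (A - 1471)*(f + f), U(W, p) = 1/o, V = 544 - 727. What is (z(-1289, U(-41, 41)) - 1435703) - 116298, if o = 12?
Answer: -9922299/7 ≈ -1.4175e+6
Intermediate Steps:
V = -183
U(W, p) = 1/12
z(A, f) = -732*A/7 + 8*f*(-1471 + A)/7 (z(A, f) = 4*(-183*A + (A - 1471)*(f + f))/7 = 4*(-183*A + (-1471 + A)*(2*f))/7 = 4*(-183*A + 2*f*(-1471 + A))/7 = -732*A/7 + 8*f*(-1471 + A)/7)
(z(-1289, U(-41, 41)) - 1435703) - 116298 = ((-11768/7*1/12 - 732/7*(-1289) + (8/7)*(-1289)*(1/12)) - 1435703) - 116298 = ((-2942/21 + 943548/7 - 2578/21) - 1435703) - 116298 = (941708/7 - 1435703) - 116298 = -9108213/7 - 116298 = -9922299/7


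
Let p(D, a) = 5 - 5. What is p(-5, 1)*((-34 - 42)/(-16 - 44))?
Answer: 0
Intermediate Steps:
p(D, a) = 0
p(-5, 1)*((-34 - 42)/(-16 - 44)) = 0*((-34 - 42)/(-16 - 44)) = 0*(-76/(-60)) = 0*(-76*(-1/60)) = 0*(19/15) = 0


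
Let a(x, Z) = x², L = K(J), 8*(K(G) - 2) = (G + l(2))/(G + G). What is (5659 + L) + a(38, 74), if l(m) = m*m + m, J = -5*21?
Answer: 3978833/560 ≈ 7105.1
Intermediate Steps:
J = -105
l(m) = m + m² (l(m) = m² + m = m + m²)
K(G) = 2 + (6 + G)/(16*G) (K(G) = 2 + ((G + 2*(1 + 2))/(G + G))/8 = 2 + ((G + 2*3)/((2*G)))/8 = 2 + ((G + 6)*(1/(2*G)))/8 = 2 + ((6 + G)*(1/(2*G)))/8 = 2 + ((6 + G)/(2*G))/8 = 2 + (6 + G)/(16*G))
L = 1153/560 (L = (3/16)*(2 + 11*(-105))/(-105) = (3/16)*(-1/105)*(2 - 1155) = (3/16)*(-1/105)*(-1153) = 1153/560 ≈ 2.0589)
(5659 + L) + a(38, 74) = (5659 + 1153/560) + 38² = 3170193/560 + 1444 = 3978833/560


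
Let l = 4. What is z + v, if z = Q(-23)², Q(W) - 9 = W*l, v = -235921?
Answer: -229032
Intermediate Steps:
Q(W) = 9 + 4*W (Q(W) = 9 + W*4 = 9 + 4*W)
z = 6889 (z = (9 + 4*(-23))² = (9 - 92)² = (-83)² = 6889)
z + v = 6889 - 235921 = -229032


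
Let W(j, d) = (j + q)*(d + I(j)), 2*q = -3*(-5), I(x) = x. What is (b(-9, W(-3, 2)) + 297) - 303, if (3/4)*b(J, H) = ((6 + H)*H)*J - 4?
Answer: 209/3 ≈ 69.667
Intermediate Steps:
q = 15/2 (q = (-3*(-5))/2 = (½)*15 = 15/2 ≈ 7.5000)
W(j, d) = (15/2 + j)*(d + j) (W(j, d) = (j + 15/2)*(d + j) = (15/2 + j)*(d + j))
b(J, H) = -16/3 + 4*H*J*(6 + H)/3 (b(J, H) = 4*(((6 + H)*H)*J - 4)/3 = 4*((H*(6 + H))*J - 4)/3 = 4*(H*J*(6 + H) - 4)/3 = 4*(-4 + H*J*(6 + H))/3 = -16/3 + 4*H*J*(6 + H)/3)
(b(-9, W(-3, 2)) + 297) - 303 = ((-16/3 + 8*((-3)² + (15/2)*2 + (15/2)*(-3) + 2*(-3))*(-9) + (4/3)*(-9)*((-3)² + (15/2)*2 + (15/2)*(-3) + 2*(-3))²) + 297) - 303 = ((-16/3 + 8*(9 + 15 - 45/2 - 6)*(-9) + (4/3)*(-9)*(9 + 15 - 45/2 - 6)²) + 297) - 303 = ((-16/3 + 8*(-9/2)*(-9) + (4/3)*(-9)*(-9/2)²) + 297) - 303 = ((-16/3 + 324 + (4/3)*(-9)*(81/4)) + 297) - 303 = ((-16/3 + 324 - 243) + 297) - 303 = (227/3 + 297) - 303 = 1118/3 - 303 = 209/3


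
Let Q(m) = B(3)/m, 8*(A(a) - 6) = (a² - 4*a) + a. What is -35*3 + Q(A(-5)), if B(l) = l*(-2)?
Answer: -1161/11 ≈ -105.55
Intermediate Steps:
A(a) = 6 - 3*a/8 + a²/8 (A(a) = 6 + ((a² - 4*a) + a)/8 = 6 + (a² - 3*a)/8 = 6 + (-3*a/8 + a²/8) = 6 - 3*a/8 + a²/8)
B(l) = -2*l
Q(m) = -6/m (Q(m) = (-2*3)/m = -6/m)
-35*3 + Q(A(-5)) = -35*3 - 6/(6 - 3/8*(-5) + (⅛)*(-5)²) = -105 - 6/(6 + 15/8 + (⅛)*25) = -105 - 6/(6 + 15/8 + 25/8) = -105 - 6/11 = -1161/11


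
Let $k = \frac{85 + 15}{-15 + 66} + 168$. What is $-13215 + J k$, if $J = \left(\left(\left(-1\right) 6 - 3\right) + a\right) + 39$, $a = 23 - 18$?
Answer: $- \frac{370585}{51} \approx -7266.4$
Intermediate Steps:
$a = 5$
$k = \frac{8668}{51}$ ($k = \frac{100}{51} + 168 = \frac{8668}{51} \approx 169.96$)
$J = 35$ ($J = \left(\left(\left(-1\right) 6 - 3\right) + 5\right) + 39 = \left(\left(-6 - 3\right) + 5\right) + 39 = \left(-9 + 5\right) + 39 = -4 + 39 = 35$)
$-13215 + J k = -13215 + 35 \cdot \frac{8668}{51} = -13215 + \frac{303380}{51} = - \frac{370585}{51}$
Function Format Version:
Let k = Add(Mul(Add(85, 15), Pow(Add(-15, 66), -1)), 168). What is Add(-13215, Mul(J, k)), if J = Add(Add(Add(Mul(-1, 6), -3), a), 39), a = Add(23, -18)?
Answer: Rational(-370585, 51) ≈ -7266.4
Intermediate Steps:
a = 5
k = Rational(8668, 51) (k = Add(Mul(100, Pow(51, -1)), 168) = Add(Mul(100, Rational(1, 51)), 168) = Add(Rational(100, 51), 168) = Rational(8668, 51) ≈ 169.96)
J = 35 (J = Add(Add(Add(Mul(-1, 6), -3), 5), 39) = Add(Add(Add(-6, -3), 5), 39) = Add(Add(-9, 5), 39) = Add(-4, 39) = 35)
Add(-13215, Mul(J, k)) = Add(-13215, Mul(35, Rational(8668, 51))) = Add(-13215, Rational(303380, 51)) = Rational(-370585, 51)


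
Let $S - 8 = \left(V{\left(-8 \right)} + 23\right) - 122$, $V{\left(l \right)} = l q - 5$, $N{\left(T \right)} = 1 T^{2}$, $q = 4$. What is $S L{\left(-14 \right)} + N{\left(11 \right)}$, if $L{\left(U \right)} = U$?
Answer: $1913$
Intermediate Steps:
$N{\left(T \right)} = T^{2}$
$V{\left(l \right)} = -5 + 4 l$ ($V{\left(l \right)} = l 4 - 5 = 4 l - 5 = -5 + 4 l$)
$S = -128$ ($S = 8 + \left(\left(\left(-5 + 4 \left(-8\right)\right) + 23\right) - 122\right) = 8 + \left(\left(\left(-5 - 32\right) + 23\right) - 122\right) = 8 + \left(\left(-37 + 23\right) - 122\right) = 8 - 136 = -128$)
$S L{\left(-14 \right)} + N{\left(11 \right)} = \left(-128\right) \left(-14\right) + 11^{2} = 1792 + 121 = 1913$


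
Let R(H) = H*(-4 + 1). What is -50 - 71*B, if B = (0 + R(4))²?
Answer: -10274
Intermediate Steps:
R(H) = -3*H (R(H) = H*(-3) = -3*H)
B = 144 (B = (0 - 3*4)² = (0 - 12)² = (-12)² = 144)
-50 - 71*B = -50 - 71*144 = -50 - 10224 = -10274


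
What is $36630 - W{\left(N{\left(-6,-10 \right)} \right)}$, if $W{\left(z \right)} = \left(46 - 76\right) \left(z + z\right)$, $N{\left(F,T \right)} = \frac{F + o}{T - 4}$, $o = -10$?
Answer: $\frac{256890}{7} \approx 36699.0$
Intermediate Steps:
$N{\left(F,T \right)} = \frac{-10 + F}{-4 + T}$ ($N{\left(F,T \right)} = \frac{F - 10}{T - 4} = \frac{-10 + F}{-4 + T}$)
$W{\left(z \right)} = - 60 z$ ($W{\left(z \right)} = - 30 \cdot 2 z = - 60 z$)
$36630 - W{\left(N{\left(-6,-10 \right)} \right)} = 36630 - - 60 \frac{-10 - 6}{-4 - 10} = 36630 - - 60 \frac{1}{-14} \left(-16\right) = 36630 - - 60 \left(\left(- \frac{1}{14}\right) \left(-16\right)\right) = 36630 - \left(-60\right) \frac{8}{7} = 36630 - - \frac{480}{7} = 36630 + \frac{480}{7} = \frac{256890}{7}$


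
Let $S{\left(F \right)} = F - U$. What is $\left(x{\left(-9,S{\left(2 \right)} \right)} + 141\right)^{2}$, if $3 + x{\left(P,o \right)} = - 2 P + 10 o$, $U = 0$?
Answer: $30976$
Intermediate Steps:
$S{\left(F \right)} = F$ ($S{\left(F \right)} = F - 0 = F + 0 = F$)
$x{\left(P,o \right)} = -3 - 2 P + 10 o$ ($x{\left(P,o \right)} = -3 - \left(- 10 o + 2 P\right) = -3 - 2 P + 10 o$)
$\left(x{\left(-9,S{\left(2 \right)} \right)} + 141\right)^{2} = \left(\left(-3 - -18 + 10 \cdot 2\right) + 141\right)^{2} = \left(\left(-3 + 18 + 20\right) + 141\right)^{2} = \left(35 + 141\right)^{2} = 176^{2} = 30976$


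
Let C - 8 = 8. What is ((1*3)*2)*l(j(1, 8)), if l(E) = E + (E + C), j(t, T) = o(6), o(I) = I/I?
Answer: 108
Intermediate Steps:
C = 16 (C = 8 + 8 = 16)
o(I) = 1
j(t, T) = 1
l(E) = 16 + 2*E (l(E) = E + (E + 16) = E + (16 + E) = 16 + 2*E)
((1*3)*2)*l(j(1, 8)) = ((1*3)*2)*(16 + 2*1) = (3*2)*(16 + 2) = 6*18 = 108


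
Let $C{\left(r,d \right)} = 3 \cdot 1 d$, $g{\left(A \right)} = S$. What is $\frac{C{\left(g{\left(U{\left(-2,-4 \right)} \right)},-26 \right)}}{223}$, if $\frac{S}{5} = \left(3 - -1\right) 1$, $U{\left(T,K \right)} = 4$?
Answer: $- \frac{78}{223} \approx -0.34978$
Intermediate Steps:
$S = 20$ ($S = 5 \left(3 - -1\right) 1 = 5 \left(3 + 1\right) 1 = 5 \cdot 4 \cdot 1 = 5 \cdot 4 = 20$)
$g{\left(A \right)} = 20$
$C{\left(r,d \right)} = 3 d$
$\frac{C{\left(g{\left(U{\left(-2,-4 \right)} \right)},-26 \right)}}{223} = \frac{3 \left(-26\right)}{223} = \left(-78\right) \frac{1}{223} = - \frac{78}{223}$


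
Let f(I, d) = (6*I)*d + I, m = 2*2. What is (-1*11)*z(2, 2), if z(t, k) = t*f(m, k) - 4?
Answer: -1100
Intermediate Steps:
m = 4
f(I, d) = I + 6*I*d (f(I, d) = 6*I*d + I = I + 6*I*d)
z(t, k) = -4 + t*(4 + 24*k) (z(t, k) = t*(4*(1 + 6*k)) - 4 = t*(4 + 24*k) - 4 = -4 + t*(4 + 24*k))
(-1*11)*z(2, 2) = (-1*11)*(-4 + 4*2*(1 + 6*2)) = -11*(-4 + 4*2*(1 + 12)) = -11*(-4 + 4*2*13) = -11*(-4 + 104) = -11*100 = -1100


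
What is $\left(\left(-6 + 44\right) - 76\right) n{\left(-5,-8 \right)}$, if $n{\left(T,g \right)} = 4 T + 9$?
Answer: $418$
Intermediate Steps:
$n{\left(T,g \right)} = 9 + 4 T$
$\left(\left(-6 + 44\right) - 76\right) n{\left(-5,-8 \right)} = \left(\left(-6 + 44\right) - 76\right) \left(9 + 4 \left(-5\right)\right) = \left(38 - 76\right) \left(9 - 20\right) = \left(-38\right) \left(-11\right) = 418$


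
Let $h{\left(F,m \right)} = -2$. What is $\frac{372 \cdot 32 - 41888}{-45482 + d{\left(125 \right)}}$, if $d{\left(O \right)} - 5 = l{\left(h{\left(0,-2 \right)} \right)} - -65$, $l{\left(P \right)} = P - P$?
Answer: $\frac{7496}{11353} \approx 0.66027$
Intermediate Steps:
$l{\left(P \right)} = 0$
$d{\left(O \right)} = 70$ ($d{\left(O \right)} = 5 + \left(0 - -65\right) = 5 + \left(0 + 65\right) = 5 + 65 = 70$)
$\frac{372 \cdot 32 - 41888}{-45482 + d{\left(125 \right)}} = \frac{372 \cdot 32 - 41888}{-45482 + 70} = \frac{11904 - 41888}{-45412} = \left(-29984\right) \left(- \frac{1}{45412}\right) = \frac{7496}{11353}$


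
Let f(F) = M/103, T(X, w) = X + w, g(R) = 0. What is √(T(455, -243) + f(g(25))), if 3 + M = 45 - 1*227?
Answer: √2230053/103 ≈ 14.498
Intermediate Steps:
M = -185 (M = -3 + (45 - 1*227) = -3 + (45 - 227) = -3 - 182 = -185)
f(F) = -185/103
√(T(455, -243) + f(g(25))) = √((455 - 243) - 185/103) = √(212 - 185/103) = √(21651/103) = √2230053/103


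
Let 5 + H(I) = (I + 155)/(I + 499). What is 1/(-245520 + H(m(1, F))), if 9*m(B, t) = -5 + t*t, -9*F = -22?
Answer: -181925/44667079088 ≈ -4.0729e-6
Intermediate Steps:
F = 22/9 (F = -⅑*(-22) = 22/9 ≈ 2.4444)
m(B, t) = -5/9 + t²/9 (m(B, t) = (-5 + t*t)/9 = (-5 + t²)/9 = -5/9 + t²/9)
H(I) = -5 + (155 + I)/(499 + I) (H(I) = -5 + (I + 155)/(I + 499) = -5 + (155 + I)/(499 + I))
1/(-245520 + H(m(1, F))) = 1/(-245520 + 4*(-585 - (-5/9 + (22/9)²/9))/(499 + (-5/9 + (22/9)²/9))) = 1/(-245520 + 4*(-585 - (-5/9 + (⅑)*(484/81)))/(499 + (-5/9 + (⅑)*(484/81)))) = 1/(-245520 + 4*(-585 - (-5/9 + 484/729))/(499 + (-5/9 + 484/729))) = 1/(-245520 + 4*(-585 - 1*79/729)/(499 + 79/729)) = 1/(-245520 + 4*(-585 - 79/729)/(363850/729)) = 1/(-245520 + 4*(729/363850)*(-426544/729)) = 1/(-245520 - 853088/181925) = 1/(-44667079088/181925) = -181925/44667079088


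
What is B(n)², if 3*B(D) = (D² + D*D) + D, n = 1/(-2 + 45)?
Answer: 225/3418801 ≈ 6.5812e-5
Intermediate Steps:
n = 1/43 ≈ 0.023256
B(D) = D/3 + 2*D²/3 (B(D) = ((D² + D*D) + D)/3 = ((D² + D²) + D)/3 = (2*D² + D)/3 = (D + 2*D²)/3 = D/3 + 2*D²/3)
B(n)² = ((⅓)*(1/43)*(1 + 2*(1/43)))² = ((⅓)*(1/43)*(1 + 2/43))² = ((⅓)*(1/43)*(45/43))² = (15/1849)² = 225/3418801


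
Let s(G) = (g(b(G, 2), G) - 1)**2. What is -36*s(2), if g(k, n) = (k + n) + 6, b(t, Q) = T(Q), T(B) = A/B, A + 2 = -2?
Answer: -900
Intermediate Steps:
A = -4 (A = -2 - 2 = -4)
T(B) = -4/B
b(t, Q) = -4/Q
g(k, n) = 6 + k + n
s(G) = (3 + G)**2 (s(G) = ((6 - 4/2 + G) - 1)**2 = ((6 - 4*1/2 + G) - 1)**2 = ((6 - 2 + G) - 1)**2 = ((4 + G) - 1)**2 = (3 + G)**2)
-36*s(2) = -36*(3 + 2)**2 = -36*5**2 = -36*25 = -900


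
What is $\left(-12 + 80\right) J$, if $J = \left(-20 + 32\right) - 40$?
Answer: $-1904$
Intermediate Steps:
$J = -28$ ($J = 12 - 40 = -28$)
$\left(-12 + 80\right) J = \left(-12 + 80\right) \left(-28\right) = 68 \left(-28\right) = -1904$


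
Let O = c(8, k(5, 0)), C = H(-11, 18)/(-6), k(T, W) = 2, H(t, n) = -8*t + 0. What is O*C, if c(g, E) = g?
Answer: -352/3 ≈ -117.33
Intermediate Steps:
H(t, n) = -8*t
C = -44/3 (C = -8*(-11)/(-6) = 88*(-⅙) = -44/3 ≈ -14.667)
O = 8
O*C = 8*(-44/3) = -352/3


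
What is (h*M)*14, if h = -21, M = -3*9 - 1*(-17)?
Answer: 2940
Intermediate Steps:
M = -10 (M = -27 + 17 = -10)
(h*M)*14 = -21*(-10)*14 = 210*14 = 2940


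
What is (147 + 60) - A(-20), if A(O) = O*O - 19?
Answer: -174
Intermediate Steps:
A(O) = -19 + O**2 (A(O) = O**2 - 19 = -19 + O**2)
(147 + 60) - A(-20) = (147 + 60) - (-19 + (-20)**2) = 207 - (-19 + 400) = 207 - 1*381 = 207 - 381 = -174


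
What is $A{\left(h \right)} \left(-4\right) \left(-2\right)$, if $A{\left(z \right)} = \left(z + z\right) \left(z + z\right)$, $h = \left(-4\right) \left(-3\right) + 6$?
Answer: $10368$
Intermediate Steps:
$h = 18$ ($h = 12 + 6 = 18$)
$A{\left(z \right)} = 4 z^{2}$ ($A{\left(z \right)} = 2 z 2 z = 4 z^{2}$)
$A{\left(h \right)} \left(-4\right) \left(-2\right) = 4 \cdot 18^{2} \left(-4\right) \left(-2\right) = 4 \cdot 324 \left(-4\right) \left(-2\right) = 1296 \left(-4\right) \left(-2\right) = \left(-5184\right) \left(-2\right) = 10368$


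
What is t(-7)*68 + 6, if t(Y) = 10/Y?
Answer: -638/7 ≈ -91.143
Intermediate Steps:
t(-7)*68 + 6 = (10/(-7))*68 + 6 = (10*(-⅐))*68 + 6 = -10/7*68 + 6 = -680/7 + 6 = -638/7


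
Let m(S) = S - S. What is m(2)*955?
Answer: 0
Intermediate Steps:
m(S) = 0
m(2)*955 = 0*955 = 0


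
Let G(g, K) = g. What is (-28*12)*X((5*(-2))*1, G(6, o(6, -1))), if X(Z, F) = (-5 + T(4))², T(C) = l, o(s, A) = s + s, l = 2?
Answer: -3024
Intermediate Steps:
o(s, A) = 2*s
T(C) = 2
X(Z, F) = 9 (X(Z, F) = (-5 + 2)² = (-3)² = 9)
(-28*12)*X((5*(-2))*1, G(6, o(6, -1))) = -28*12*9 = -336*9 = -3024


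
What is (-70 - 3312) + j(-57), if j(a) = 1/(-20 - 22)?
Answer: -142045/42 ≈ -3382.0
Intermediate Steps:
j(a) = -1/42 (j(a) = 1/(-42) = -1/42)
(-70 - 3312) + j(-57) = (-70 - 3312) - 1/42 = -3382 - 1/42 = -142045/42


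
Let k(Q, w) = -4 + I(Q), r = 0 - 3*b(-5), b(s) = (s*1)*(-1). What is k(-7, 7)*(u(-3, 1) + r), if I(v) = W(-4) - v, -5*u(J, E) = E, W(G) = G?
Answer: 76/5 ≈ 15.200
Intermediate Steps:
b(s) = -s (b(s) = s*(-1) = -s)
u(J, E) = -E/5
I(v) = -4 - v
r = -15 (r = 0 - (-3)*(-5) = 0 - 3*5 = 0 - 15 = -15)
k(Q, w) = -8 - Q (k(Q, w) = -4 + (-4 - Q) = -8 - Q)
k(-7, 7)*(u(-3, 1) + r) = (-8 - 1*(-7))*(-1/5*1 - 15) = (-8 + 7)*(-1/5 - 15) = -1*(-76/5) = 76/5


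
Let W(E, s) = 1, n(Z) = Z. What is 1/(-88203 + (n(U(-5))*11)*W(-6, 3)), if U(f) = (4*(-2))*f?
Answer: -1/87763 ≈ -1.1394e-5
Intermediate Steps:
U(f) = -8*f
1/(-88203 + (n(U(-5))*11)*W(-6, 3)) = 1/(-88203 + (-8*(-5)*11)*1) = 1/(-88203 + (40*11)*1) = 1/(-88203 + 440*1) = 1/(-88203 + 440) = 1/(-87763) = -1/87763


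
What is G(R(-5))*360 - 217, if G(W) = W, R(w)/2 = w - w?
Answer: -217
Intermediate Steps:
R(w) = 0 (R(w) = 2*(w - w) = 2*0 = 0)
G(R(-5))*360 - 217 = 0*360 - 217 = 0 - 217 = -217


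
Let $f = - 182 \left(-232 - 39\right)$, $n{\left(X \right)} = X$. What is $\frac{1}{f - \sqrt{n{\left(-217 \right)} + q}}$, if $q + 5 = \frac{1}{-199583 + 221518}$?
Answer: $\frac{1081878070}{53360395038109} + \frac{i \sqrt{106813996015}}{53360395038109} \approx 2.0275 \cdot 10^{-5} + 6.1248 \cdot 10^{-9} i$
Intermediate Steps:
$q = - \frac{109674}{21935}$ ($q = -5 + \frac{1}{-199583 + 221518} = -5 + \frac{1}{21935} = - \frac{109674}{21935} \approx -5.0$)
$f = 49322$ ($f = \left(-182\right) \left(-271\right) = 49322$)
$\frac{1}{f - \sqrt{n{\left(-217 \right)} + q}} = \frac{1}{49322 - \sqrt{-217 - \frac{109674}{21935}}} = \frac{1}{49322 - \sqrt{- \frac{4869569}{21935}}} = \frac{1}{49322 - \frac{i \sqrt{106813996015}}{21935}}$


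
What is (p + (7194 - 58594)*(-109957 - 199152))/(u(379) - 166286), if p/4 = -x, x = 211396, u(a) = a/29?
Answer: -153577784488/1607305 ≈ -95550.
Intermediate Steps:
u(a) = a/29 (u(a) = a*(1/29) = a/29)
p = -845584 (p = 4*(-1*211396) = 4*(-211396) = -845584)
(p + (7194 - 58594)*(-109957 - 199152))/(u(379) - 166286) = (-845584 + (7194 - 58594)*(-109957 - 199152))/((1/29)*379 - 166286) = (-845584 - 51400*(-309109))/(379/29 - 166286) = (-845584 + 15888202600)/(-4821915/29) = 15887357016*(-29/4821915) = -153577784488/1607305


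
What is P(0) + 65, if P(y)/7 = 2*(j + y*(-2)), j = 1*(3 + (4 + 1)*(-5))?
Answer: -243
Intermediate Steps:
j = -22 (j = 1*(3 + 5*(-5)) = 1*(3 - 25) = 1*(-22) = -22)
P(y) = -308 - 28*y (P(y) = 7*(2*(-22 + y*(-2))) = 7*(2*(-22 - 2*y)) = 7*(-44 - 4*y) = -308 - 28*y)
P(0) + 65 = (-308 - 28*0) + 65 = (-308 + 0) + 65 = -308 + 65 = -243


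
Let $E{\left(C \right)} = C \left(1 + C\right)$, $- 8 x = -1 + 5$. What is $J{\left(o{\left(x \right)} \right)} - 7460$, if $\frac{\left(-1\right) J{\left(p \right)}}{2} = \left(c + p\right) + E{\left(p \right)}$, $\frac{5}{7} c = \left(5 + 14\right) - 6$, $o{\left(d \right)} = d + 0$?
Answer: $- \frac{74949}{10} \approx -7494.9$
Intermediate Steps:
$x = - \frac{1}{2}$ ($x = - \frac{-1 + 5}{8} = \left(- \frac{1}{8}\right) 4 = - \frac{1}{2} \approx -0.5$)
$o{\left(d \right)} = d$
$c = \frac{91}{5}$ ($c = \frac{7 \left(\left(5 + 14\right) - 6\right)}{5} = \frac{7 \left(19 - 6\right)}{5} = \frac{7}{5} \cdot 13 = \frac{91}{5} \approx 18.2$)
$J{\left(p \right)} = - \frac{182}{5} - 2 p - 2 p \left(1 + p\right)$ ($J{\left(p \right)} = - 2 \left(\left(\frac{91}{5} + p\right) + p \left(1 + p\right)\right) = - 2 \left(\frac{91}{5} + p + p \left(1 + p\right)\right) = - \frac{182}{5} - 2 p - 2 p \left(1 + p\right)$)
$J{\left(o{\left(x \right)} \right)} - 7460 = \left(- \frac{182}{5} - -2 - 2 \left(- \frac{1}{2}\right)^{2}\right) - 7460 = \left(- \frac{182}{5} + 2 - \frac{1}{2}\right) - 7460 = - \frac{349}{10} - 7460 = - \frac{74949}{10}$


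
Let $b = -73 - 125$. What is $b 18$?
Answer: $-3564$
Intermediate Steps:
$b = -198$ ($b = -73 - 125 = -198$)
$b 18 = \left(-198\right) 18 = -3564$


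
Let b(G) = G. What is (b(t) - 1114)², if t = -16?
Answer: 1276900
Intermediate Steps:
(b(t) - 1114)² = (-16 - 1114)² = (-1130)² = 1276900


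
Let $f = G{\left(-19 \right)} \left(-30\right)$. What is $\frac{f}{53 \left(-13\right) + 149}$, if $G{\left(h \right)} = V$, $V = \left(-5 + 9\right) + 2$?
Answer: $\frac{1}{3} \approx 0.33333$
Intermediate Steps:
$V = 6$ ($V = 4 + 2 = 6$)
$G{\left(h \right)} = 6$
$f = -180$ ($f = 6 \left(-30\right) = -180$)
$\frac{f}{53 \left(-13\right) + 149} = - \frac{180}{53 \left(-13\right) + 149} = - \frac{180}{-689 + 149} = - \frac{180}{-540} = \left(-180\right) \left(- \frac{1}{540}\right) = \frac{1}{3}$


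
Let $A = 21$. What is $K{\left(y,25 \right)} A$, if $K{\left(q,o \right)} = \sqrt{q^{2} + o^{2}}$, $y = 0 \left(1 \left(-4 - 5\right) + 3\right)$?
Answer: $525$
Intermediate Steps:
$y = 0$ ($y = 0 \left(1 \left(-9\right) + 3\right) = 0 \left(-9 + 3\right) = 0 \left(-6\right) = 0$)
$K{\left(q,o \right)} = \sqrt{o^{2} + q^{2}}$
$K{\left(y,25 \right)} A = \sqrt{25^{2} + 0^{2}} \cdot 21 = \sqrt{625 + 0} \cdot 21 = \sqrt{625} \cdot 21 = 25 \cdot 21 = 525$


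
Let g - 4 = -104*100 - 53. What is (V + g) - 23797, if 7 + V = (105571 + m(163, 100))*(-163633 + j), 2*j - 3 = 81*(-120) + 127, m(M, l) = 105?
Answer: -17798831581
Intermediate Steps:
g = -10449 (g = 4 + (-104*100 - 53) = 4 + (-10400 - 53) = 4 - 10453 = -10449)
j = -4795 (j = 3/2 + (81*(-120) + 127)/2 = 3/2 + (-9720 + 127)/2 = 3/2 + (½)*(-9593) = 3/2 - 9593/2 = -4795)
V = -17798797335 (V = -7 + (105571 + 105)*(-163633 - 4795) = -7 + 105676*(-168428) = -7 - 17798797328 = -17798797335)
(V + g) - 23797 = (-17798797335 - 10449) - 23797 = -17798807784 - 23797 = -17798831581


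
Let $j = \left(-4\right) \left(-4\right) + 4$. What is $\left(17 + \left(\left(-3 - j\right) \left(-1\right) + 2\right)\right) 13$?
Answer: $546$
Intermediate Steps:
$j = 20$ ($j = 16 + 4 = 20$)
$\left(17 + \left(\left(-3 - j\right) \left(-1\right) + 2\right)\right) 13 = \left(17 + \left(\left(-3 - 20\right) \left(-1\right) + 2\right)\right) 13 = \left(17 + \left(\left(-23\right) \left(-1\right) + 2\right)\right) 13 = \left(17 + \left(23 + 2\right)\right) 13 = \left(17 + 25\right) 13 = 42 \cdot 13 = 546$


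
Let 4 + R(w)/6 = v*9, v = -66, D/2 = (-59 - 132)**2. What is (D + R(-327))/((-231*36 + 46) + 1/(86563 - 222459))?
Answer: -9427649104/1123859921 ≈ -8.3886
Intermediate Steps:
D = 72962 (D = 2*(-59 - 132)**2 = 2*(-191)**2 = 2*36481 = 72962)
R(w) = -3588 (R(w) = -24 + 6*(-66*9) = -24 + 6*(-594) = -24 - 3564 = -3588)
(D + R(-327))/((-231*36 + 46) + 1/(86563 - 222459)) = (72962 - 3588)/((-231*36 + 46) + 1/(86563 - 222459)) = 69374/((-8316 + 46) + 1/(-135896)) = 69374/(-8270 - 1/135896) = 69374/(-1123859921/135896) = 69374*(-135896/1123859921) = -9427649104/1123859921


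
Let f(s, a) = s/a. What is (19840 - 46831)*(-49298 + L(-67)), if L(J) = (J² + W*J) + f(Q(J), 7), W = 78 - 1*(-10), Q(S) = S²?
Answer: 9458887986/7 ≈ 1.3513e+9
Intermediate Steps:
W = 88 (W = 78 + 10 = 88)
L(J) = 88*J + 8*J²/7 (L(J) = (J² + 88*J) + J²/7 = 88*J + 8*J²/7)
(19840 - 46831)*(-49298 + L(-67)) = (19840 - 46831)*(-49298 + (8/7)*(-67)*(77 - 67)) = -26991*(-49298 + (8/7)*(-67)*10) = -26991*(-49298 - 5360/7) = -26991*(-350446/7) = 9458887986/7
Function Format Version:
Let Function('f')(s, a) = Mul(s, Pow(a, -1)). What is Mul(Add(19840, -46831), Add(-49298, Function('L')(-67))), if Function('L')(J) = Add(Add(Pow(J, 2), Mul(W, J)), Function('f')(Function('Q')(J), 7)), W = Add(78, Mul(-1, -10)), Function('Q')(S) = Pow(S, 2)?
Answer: Rational(9458887986, 7) ≈ 1.3513e+9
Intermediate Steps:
W = 88 (W = Add(78, 10) = 88)
Function('L')(J) = Add(Mul(88, J), Mul(Rational(8, 7), Pow(J, 2))) (Function('L')(J) = Add(Add(Pow(J, 2), Mul(88, J)), Mul(Pow(J, 2), Pow(7, -1))) = Add(Add(Pow(J, 2), Mul(88, J)), Mul(Pow(J, 2), Rational(1, 7))) = Add(Add(Pow(J, 2), Mul(88, J)), Mul(Rational(1, 7), Pow(J, 2))) = Add(Mul(88, J), Mul(Rational(8, 7), Pow(J, 2))))
Mul(Add(19840, -46831), Add(-49298, Function('L')(-67))) = Mul(Add(19840, -46831), Add(-49298, Mul(Rational(8, 7), -67, Add(77, -67)))) = Mul(-26991, Add(-49298, Mul(Rational(8, 7), -67, 10))) = Mul(-26991, Add(-49298, Rational(-5360, 7))) = Mul(-26991, Rational(-350446, 7)) = Rational(9458887986, 7)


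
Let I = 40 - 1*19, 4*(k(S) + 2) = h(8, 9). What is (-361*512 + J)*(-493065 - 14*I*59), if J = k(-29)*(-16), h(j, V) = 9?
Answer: 94342327596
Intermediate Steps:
k(S) = 1/4 (k(S) = -2 + (1/4)*9 = -2 + 9/4 = 1/4)
I = 21 (I = 40 - 19 = 21)
J = -4 (J = (1/4)*(-16) = -4)
(-361*512 + J)*(-493065 - 14*I*59) = (-361*512 - 4)*(-493065 - 14*21*59) = (-184832 - 4)*(-493065 - 294*59) = -184836*(-493065 - 17346) = -184836*(-510411) = 94342327596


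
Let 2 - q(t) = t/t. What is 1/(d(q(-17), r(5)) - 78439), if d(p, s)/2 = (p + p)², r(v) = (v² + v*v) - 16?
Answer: -1/78431 ≈ -1.2750e-5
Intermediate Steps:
q(t) = 1 (q(t) = 2 - t/t = 2 - 1*1 = 2 - 1 = 1)
r(v) = -16 + 2*v² (r(v) = (v² + v²) - 16 = 2*v² - 16 = -16 + 2*v²)
d(p, s) = 8*p² (d(p, s) = 2*(p + p)² = 2*(2*p)² = 2*(4*p²) = 8*p²)
1/(d(q(-17), r(5)) - 78439) = 1/(8*1² - 78439) = 1/(8*1 - 78439) = 1/(8 - 78439) = 1/(-78431) = -1/78431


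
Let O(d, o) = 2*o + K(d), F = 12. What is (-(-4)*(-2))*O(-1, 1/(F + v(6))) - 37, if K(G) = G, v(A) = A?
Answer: -269/9 ≈ -29.889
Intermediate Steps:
O(d, o) = d + 2*o (O(d, o) = 2*o + d = d + 2*o)
(-(-4)*(-2))*O(-1, 1/(F + v(6))) - 37 = (-(-4)*(-2))*(-1 + 2/(12 + 6)) - 37 = (-1*8)*(-1 + 2/18) - 37 = -8*(-1 + 2*(1/18)) - 37 = -8*(-1 + ⅑) - 37 = -8*(-8/9) - 37 = 64/9 - 37 = -269/9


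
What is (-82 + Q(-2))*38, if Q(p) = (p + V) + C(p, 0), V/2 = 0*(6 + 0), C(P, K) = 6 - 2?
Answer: -3040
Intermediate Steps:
C(P, K) = 4
V = 0 (V = 2*(0*(6 + 0)) = 2*(0*6) = 2*0 = 0)
Q(p) = 4 + p (Q(p) = (p + 0) + 4 = p + 4 = 4 + p)
(-82 + Q(-2))*38 = (-82 + (4 - 2))*38 = (-82 + 2)*38 = -80*38 = -3040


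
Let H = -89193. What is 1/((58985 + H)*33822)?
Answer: -1/1021694976 ≈ -9.7877e-10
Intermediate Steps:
1/((58985 + H)*33822) = 1/((58985 - 89193)*33822) = (1/33822)/(-30208) = -1/30208*1/33822 = -1/1021694976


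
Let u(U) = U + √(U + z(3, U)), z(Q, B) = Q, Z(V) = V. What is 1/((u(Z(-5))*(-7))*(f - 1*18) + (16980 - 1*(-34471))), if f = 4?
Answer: 50961/2597042729 - 98*I*√2/2597042729 ≈ 1.9623e-5 - 5.3366e-8*I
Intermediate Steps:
u(U) = U + √(3 + U) (u(U) = U + √(U + 3) = U + √(3 + U))
1/((u(Z(-5))*(-7))*(f - 1*18) + (16980 - 1*(-34471))) = 1/(((-5 + √(3 - 5))*(-7))*(4 - 1*18) + (16980 - 1*(-34471))) = 1/(((-5 + √(-2))*(-7))*(4 - 18) + (16980 + 34471)) = 1/(((-5 + I*√2)*(-7))*(-14) + 51451) = 1/((35 - 7*I*√2)*(-14) + 51451) = 1/((-490 + 98*I*√2) + 51451) = 1/(50961 + 98*I*√2)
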